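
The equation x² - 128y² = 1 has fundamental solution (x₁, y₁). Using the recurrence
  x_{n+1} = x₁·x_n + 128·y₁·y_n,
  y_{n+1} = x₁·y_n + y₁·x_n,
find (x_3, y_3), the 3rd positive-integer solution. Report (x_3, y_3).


Step 1: Find the fundamental solution (x₁, y₁) of x² - 128y² = 1.
  Expand √128 as a continued fraction. a₀ = ⌊√128⌋ = 11; iterate m_{k+1} = d_k·a_k − m_k, d_{k+1} = (128 − m_{k+1}²)/d_k, a_{k+1} = ⌊(a₀ + m_{k+1})/d_{k+1}⌋ (starting m₀ = 0, d₀ = 1), with convergents p_k = a_k·p_{k-1} + p_{k-2}, q_k = a_k·q_{k-1} + q_{k-2} (p₋₁ = 1, q₋₁ = 0):
  k = 0: a₀ = 11; p₀/q₀ = 11/1; p₀² − 128·q₀² = 121 − 128 = -7.
  k = 1: m = 11, d = 7, a = ⌊(11 + 11)/7⌋ = 3; p/q = (3·11 + 1)/(3·1 + 0) = 34/3; p² − 128·q² = 1156 − 1152 = 4.
  k = 2: m = 10, d = 4, a = ⌊(11 + 10)/4⌋ = 5; p/q = (5·34 + 11)/(5·3 + 1) = 181/16; p² − 128·q² = 32761 − 32768 = -7.
  k = 3: m = 10, d = 7, a = ⌊(11 + 10)/7⌋ = 3; p/q = (3·181 + 34)/(3·16 + 3) = 577/51; p² − 128·q² = 332929 − 332928 = 1.
  The first convergent with p² − 128·q² = 1 gives the fundamental solution (x₁, y₁) = (577, 51).
Step 2: Apply the recurrence (x_{n+1}, y_{n+1}) = (x₁x_n + 128y₁y_n, x₁y_n + y₁x_n) repeatedly.
  From (x_1, y_1) = (577, 51): x_2 = 577·577 + 128·51·51 = 665857; y_2 = 577·51 + 51·577 = 58854.
  From (x_2, y_2) = (665857, 58854): x_3 = 577·665857 + 128·51·58854 = 768398401; y_3 = 577·58854 + 51·665857 = 67917465.
Step 3: Verify x_3² - 128·y_3² = 590436102659356801 - 590436102659356800 = 1 (should be 1). ✓

(x_1, y_1) = (577, 51); (x_3, y_3) = (768398401, 67917465).


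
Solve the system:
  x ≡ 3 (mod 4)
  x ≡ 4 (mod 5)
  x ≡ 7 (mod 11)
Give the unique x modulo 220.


Moduli 4, 5, 11 are pairwise coprime; by CRT there is a unique solution modulo M = 4 · 5 · 11 = 220.
Solve pairwise, accumulating the modulus:
  Start with x ≡ 3 (mod 4).
  Combine with x ≡ 4 (mod 5): since gcd(4, 5) = 1, we get a unique residue mod 20.
    Write x = 3 + 4·t and substitute into x ≡ 4 (mod 5): 4·t ≡ 4 − 3 = 1 (mod 5).
    The inverse of 4 mod 5 is 4 (since 4·4 = 16 = 3·5 + 1), so t ≡ 4·1 = 4 ≡ 4 (mod 5).
    Then x = 3 + 4·4 = 19, valid modulo lcm(4, 5) = 20: x ≡ 19 (mod 20).
  Combine with x ≡ 7 (mod 11): since gcd(20, 11) = 1, we get a unique residue mod 220.
    Write x = 19 + 20·t and substitute into x ≡ 7 (mod 11): 20·t ≡ 7 − 19 = -12 (mod 11).
    Reduce coefficients mod 11: 9·t ≡ 10 (mod 11).
    The inverse of 9 mod 11 is 5 (since 9·5 = 45 = 4·11 + 1), so t ≡ 5·10 = 50 ≡ 6 (mod 11).
    Then x = 19 + 20·6 = 139, valid modulo lcm(20, 11) = 220: x ≡ 139 (mod 220).
Verify: 139 mod 4 = 3 ✓, 139 mod 5 = 4 ✓, 139 mod 11 = 7 ✓.

x ≡ 139 (mod 220).


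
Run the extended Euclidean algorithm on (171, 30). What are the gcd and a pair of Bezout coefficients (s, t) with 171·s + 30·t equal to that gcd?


Euclidean algorithm on (171, 30) — divide until remainder is 0:
  171 = 5 · 30 + 21
  30 = 1 · 21 + 9
  21 = 2 · 9 + 3
  9 = 3 · 3 + 0
gcd(171, 30) = 3.
Track Bezout coefficients alongside the remainders: start with r₀ = 171 = a·1 + b·0 (s = 1, t = 0) and r₁ = 30 = a·0 + b·1 (s = 0, t = 1); each new remainder r_{k+1} = r_{k-1} − q_k·r_k inherits s_{k+1} = s_{k-1} − q_k·s_k, t_{k+1} = t_{k-1} − q_k·t_k, so r_k = a·s_k + b·t_k at every step:
  q = 5: r = 21, s = 1 − 5·0 = 1, t = 0 − 5·1 = -5  (check: 171·1 + 30·(-5) = 21)
  q = 1: r = 9, s = 0 − 1·1 = -1, t = 1 − 1·(-5) = 6  (check: 171·(-1) + 30·6 = 9)
  q = 2: r = 3, s = 1 − 2·(-1) = 3, t = -5 − 2·6 = -17  (check: 171·3 + 30·(-17) = 3)
The row with r = 3 (the gcd) gives the Bezout coefficients s = 3, t = -17.
Result: 171 · (3) + 30 · (-17) = 3.

gcd(171, 30) = 3; s = 3, t = -17 (check: 171·3 + 30·(-17) = 3).


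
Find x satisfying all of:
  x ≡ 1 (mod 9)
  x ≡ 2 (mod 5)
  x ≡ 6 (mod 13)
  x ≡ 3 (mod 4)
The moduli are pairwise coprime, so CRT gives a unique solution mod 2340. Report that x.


Product of moduli M = 9 · 5 · 13 · 4 = 2340.
Merge one congruence at a time:
  Start: x ≡ 1 (mod 9).
  Combine with x ≡ 2 (mod 5); new modulus lcm = 45.
    Write x = 1 + 9·t and substitute into x ≡ 2 (mod 5): 9·t ≡ 2 − 1 = 1 (mod 5).
    Reduce coefficients mod 5: 4·t ≡ 1 (mod 5).
    The inverse of 4 mod 5 is 4 (since 4·4 = 16 = 3·5 + 1), so t ≡ 4·1 = 4 ≡ 4 (mod 5).
    Then x = 1 + 9·4 = 37, valid modulo lcm(9, 5) = 45: x ≡ 37 (mod 45).
  Combine with x ≡ 6 (mod 13); new modulus lcm = 585.
    Write x = 37 + 45·t and substitute into x ≡ 6 (mod 13): 45·t ≡ 6 − 37 = -31 (mod 13).
    Reduce coefficients mod 13: 6·t ≡ 8 (mod 13).
    The inverse of 6 mod 13 is 11 (since 6·11 = 66 = 5·13 + 1), so t ≡ 11·8 = 88 ≡ 10 (mod 13).
    Then x = 37 + 45·10 = 487, valid modulo lcm(45, 13) = 585: x ≡ 487 (mod 585).
  Combine with x ≡ 3 (mod 4); new modulus lcm = 2340.
    Write x = 487 + 585·t and substitute into x ≡ 3 (mod 4): 585·t ≡ 3 − 487 = -484 (mod 4).
    Reduce coefficients mod 4: 1·t ≡ 0 (mod 4).
    So t ≡ 0 (mod 4).
    Then x = 487 + 585·0 = 487, valid modulo lcm(585, 4) = 2340: x ≡ 487 (mod 2340).
Verify against each original: 487 mod 9 = 1, 487 mod 5 = 2, 487 mod 13 = 6, 487 mod 4 = 3.

x ≡ 487 (mod 2340).


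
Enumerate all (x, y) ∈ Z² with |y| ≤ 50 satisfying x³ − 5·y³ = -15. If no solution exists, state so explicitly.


The equation is x³ - 5y³ = -15. For fixed y, x³ = 5·y³ − 15, so a solution requires the RHS to be a perfect cube.
Strategy: iterate y from -50 to 50, compute RHS = 5·y³ − 15, and check whether it is a (positive or negative) perfect cube.
Check small values of y:
  y = 0: RHS = -15 is not a perfect cube.
  y = 1: RHS = -10 is not a perfect cube.
  y = -1: RHS = -20 is not a perfect cube.
  y = 2: RHS = 25 is not a perfect cube.
  y = -2: RHS = -55 is not a perfect cube.
  y = 3: RHS = 120 is not a perfect cube.
  y = -3: RHS = -150 is not a perfect cube.
Continuing the search up to |y| = 50 finds no solutions either.
No (x, y) in the scanned range satisfies the equation.

No integer solutions with |y| ≤ 50.


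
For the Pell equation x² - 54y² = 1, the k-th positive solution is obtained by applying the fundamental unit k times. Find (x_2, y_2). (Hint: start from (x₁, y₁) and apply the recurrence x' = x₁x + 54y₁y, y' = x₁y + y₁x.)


Step 1: Find the fundamental solution (x₁, y₁) of x² - 54y² = 1.
  Expand √54 as a continued fraction. a₀ = ⌊√54⌋ = 7; iterate m_{k+1} = d_k·a_k − m_k, d_{k+1} = (54 − m_{k+1}²)/d_k, a_{k+1} = ⌊(a₀ + m_{k+1})/d_{k+1}⌋ (starting m₀ = 0, d₀ = 1), with convergents p_k = a_k·p_{k-1} + p_{k-2}, q_k = a_k·q_{k-1} + q_{k-2} (p₋₁ = 1, q₋₁ = 0):
  k = 0: a₀ = 7; p₀/q₀ = 7/1; p₀² − 54·q₀² = 49 − 54 = -5.
  k = 1: m = 7, d = 5, a = ⌊(7 + 7)/5⌋ = 2; p/q = (2·7 + 1)/(2·1 + 0) = 15/2; p² − 54·q² = 225 − 216 = 9.
  k = 2: m = 3, d = 9, a = ⌊(7 + 3)/9⌋ = 1; p/q = (1·15 + 7)/(1·2 + 1) = 22/3; p² − 54·q² = 484 − 486 = -2.
  k = 3: m = 6, d = 2, a = ⌊(7 + 6)/2⌋ = 6; p/q = (6·22 + 15)/(6·3 + 2) = 147/20; p² − 54·q² = 21609 − 21600 = 9.
  k = 4: m = 6, d = 9, a = ⌊(7 + 6)/9⌋ = 1; p/q = (1·147 + 22)/(1·20 + 3) = 169/23; p² − 54·q² = 28561 − 28566 = -5.
  k = 5: m = 3, d = 5, a = ⌊(7 + 3)/5⌋ = 2; p/q = (2·169 + 147)/(2·23 + 20) = 485/66; p² − 54·q² = 235225 − 235224 = 1.
  The first convergent with p² − 54·q² = 1 gives the fundamental solution (x₁, y₁) = (485, 66).
Step 2: Apply the recurrence (x_{n+1}, y_{n+1}) = (x₁x_n + 54y₁y_n, x₁y_n + y₁x_n) repeatedly.
  From (x_1, y_1) = (485, 66): x_2 = 485·485 + 54·66·66 = 470449; y_2 = 485·66 + 66·485 = 64020.
Step 3: Verify x_2² - 54·y_2² = 221322261601 - 221322261600 = 1 (should be 1). ✓

(x_1, y_1) = (485, 66); (x_2, y_2) = (470449, 64020).


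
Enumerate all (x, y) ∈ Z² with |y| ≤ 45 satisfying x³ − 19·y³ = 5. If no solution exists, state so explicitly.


The equation is x³ - 19y³ = 5. For fixed y, x³ = 19·y³ + 5, so a solution requires the RHS to be a perfect cube.
Strategy: iterate y from -45 to 45, compute RHS = 19·y³ + 5, and check whether it is a (positive or negative) perfect cube.
Check small values of y:
  y = 0: RHS = 5 is not a perfect cube.
  y = 1: RHS = 24 is not a perfect cube.
  y = -1: RHS = -14 is not a perfect cube.
  y = 2: RHS = 157 is not a perfect cube.
  y = -2: RHS = -147 is not a perfect cube.
  y = 3: RHS = 518 is not a perfect cube.
  y = -3: RHS = -508 is not a perfect cube.
Continuing the search up to |y| = 45 finds no solutions either.
No (x, y) in the scanned range satisfies the equation.

No integer solutions with |y| ≤ 45.


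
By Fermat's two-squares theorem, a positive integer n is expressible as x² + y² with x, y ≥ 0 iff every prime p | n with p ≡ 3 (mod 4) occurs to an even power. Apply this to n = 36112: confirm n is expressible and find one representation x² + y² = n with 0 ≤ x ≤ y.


Step 1: Factor n = 36112 = 2^4 · 37 · 61.
Step 2: Check the mod-4 condition on each prime factor: 2 = 2 (special); 37 ≡ 1 (mod 4), exponent 1; 61 ≡ 1 (mod 4), exponent 1.
All primes ≡ 3 (mod 4) appear to even exponent (or don't appear), so by the two-squares theorem n IS expressible as a sum of two squares.
Step 3: Build a representation. Group n = k² · m with k = 4 and m = 37 · 61 = 2257 (a product of primes ≡ 1 (mod 4)); a representation of m scales to one of n via (k·x)² + (k·y)² = k²(x² + y²). Each prime p ≡ 1 (mod 4) is itself a sum of two squares; find a² by testing p − a² for a perfect square:
  37: 37 − 1² = 36 = 6² ⇒ 37 = 1² + 6².
  61: 61 − 1² = 60, 61 − 2² = 57, 61 − 3² = 52, 61 − 4² = 45, 61 − 5² = 36 = 6² ⇒ 61 = 5² + 6².
  Combine using the Brahmagupta–Fibonacci identity (a² + b²)(c² + d²) = (ac − bd)² + (ad + bc)² = (ac + bd)² + (ad − bc)²:
  37 · 61 = 2257: from (1² + 6²)(5² + 6²), take (1·5 − 6·6, 1·6 + 6·5) = (5 − 36, 6 + 30) = (-31, 36); dropping signs (only squares matter) gives (31, 36); check 31² + 36² = 961 + 1296 = 2257 ✓.
  Scale by k = 4: (4·31, 4·36) = (124, 144).
Step 4: Order so x ≤ y and verify: 124² + 144² = 15376 + 20736 = 36112 = n. ✓

n = 36112 = 124² + 144² (one valid representation with x ≤ y).


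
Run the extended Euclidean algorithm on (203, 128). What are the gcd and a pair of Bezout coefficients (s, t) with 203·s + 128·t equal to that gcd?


Euclidean algorithm on (203, 128) — divide until remainder is 0:
  203 = 1 · 128 + 75
  128 = 1 · 75 + 53
  75 = 1 · 53 + 22
  53 = 2 · 22 + 9
  22 = 2 · 9 + 4
  9 = 2 · 4 + 1
  4 = 4 · 1 + 0
gcd(203, 128) = 1.
Track Bezout coefficients alongside the remainders: start with r₀ = 203 = a·1 + b·0 (s = 1, t = 0) and r₁ = 128 = a·0 + b·1 (s = 0, t = 1); each new remainder r_{k+1} = r_{k-1} − q_k·r_k inherits s_{k+1} = s_{k-1} − q_k·s_k, t_{k+1} = t_{k-1} − q_k·t_k, so r_k = a·s_k + b·t_k at every step:
  q = 1: r = 75, s = 1 − 1·0 = 1, t = 0 − 1·1 = -1  (check: 203·1 + 128·(-1) = 75)
  q = 1: r = 53, s = 0 − 1·1 = -1, t = 1 − 1·(-1) = 2  (check: 203·(-1) + 128·2 = 53)
  q = 1: r = 22, s = 1 − 1·(-1) = 2, t = -1 − 1·2 = -3  (check: 203·2 + 128·(-3) = 22)
  q = 2: r = 9, s = -1 − 2·2 = -5, t = 2 − 2·(-3) = 8  (check: 203·(-5) + 128·8 = 9)
  q = 2: r = 4, s = 2 − 2·(-5) = 12, t = -3 − 2·8 = -19  (check: 203·12 + 128·(-19) = 4)
  q = 2: r = 1, s = -5 − 2·12 = -29, t = 8 − 2·(-19) = 46  (check: 203·(-29) + 128·46 = 1)
The row with r = 1 (the gcd) gives the Bezout coefficients s = -29, t = 46.
Result: 203 · (-29) + 128 · (46) = 1.

gcd(203, 128) = 1; s = -29, t = 46 (check: 203·(-29) + 128·46 = 1).


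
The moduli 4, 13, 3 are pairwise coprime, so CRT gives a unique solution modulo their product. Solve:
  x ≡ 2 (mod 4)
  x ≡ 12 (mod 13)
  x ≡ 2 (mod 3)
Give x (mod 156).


Moduli 4, 13, 3 are pairwise coprime; by CRT there is a unique solution modulo M = 4 · 13 · 3 = 156.
Solve pairwise, accumulating the modulus:
  Start with x ≡ 2 (mod 4).
  Combine with x ≡ 12 (mod 13): since gcd(4, 13) = 1, we get a unique residue mod 52.
    Write x = 2 + 4·t and substitute into x ≡ 12 (mod 13): 4·t ≡ 12 − 2 = 10 (mod 13).
    The inverse of 4 mod 13 is 10 (since 4·10 = 40 = 3·13 + 1), so t ≡ 10·10 = 100 ≡ 9 (mod 13).
    Then x = 2 + 4·9 = 38, valid modulo lcm(4, 13) = 52: x ≡ 38 (mod 52).
  Combine with x ≡ 2 (mod 3): since gcd(52, 3) = 1, we get a unique residue mod 156.
    Write x = 38 + 52·t and substitute into x ≡ 2 (mod 3): 52·t ≡ 2 − 38 = -36 (mod 3).
    Reduce coefficients mod 3: 1·t ≡ 0 (mod 3).
    So t ≡ 0 (mod 3).
    Then x = 38 + 52·0 = 38, valid modulo lcm(52, 3) = 156: x ≡ 38 (mod 156).
Verify: 38 mod 4 = 2 ✓, 38 mod 13 = 12 ✓, 38 mod 3 = 2 ✓.

x ≡ 38 (mod 156).


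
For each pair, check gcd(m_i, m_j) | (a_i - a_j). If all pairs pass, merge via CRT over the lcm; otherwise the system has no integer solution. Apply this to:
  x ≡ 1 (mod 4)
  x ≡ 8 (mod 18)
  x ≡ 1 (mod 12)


Moduli 4, 18, 12 are not pairwise coprime, so CRT works modulo lcm(m_i) when all pairwise compatibility conditions hold.
Pairwise compatibility: gcd(m_i, m_j) must divide a_i - a_j for every pair.
Merge one congruence at a time:
  Start: x ≡ 1 (mod 4).
  Combine with x ≡ 8 (mod 18): gcd(4, 18) = 2, and 8 - 1 = 7 is NOT divisible by 2.
    ⇒ system is inconsistent (no integer solution).

No solution (the system is inconsistent).


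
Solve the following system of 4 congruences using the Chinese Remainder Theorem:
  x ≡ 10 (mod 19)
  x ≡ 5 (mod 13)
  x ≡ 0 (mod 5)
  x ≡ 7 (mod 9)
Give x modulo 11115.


Product of moduli M = 19 · 13 · 5 · 9 = 11115.
Merge one congruence at a time:
  Start: x ≡ 10 (mod 19).
  Combine with x ≡ 5 (mod 13); new modulus lcm = 247.
    Write x = 10 + 19·t and substitute into x ≡ 5 (mod 13): 19·t ≡ 5 − 10 = -5 (mod 13).
    Reduce coefficients mod 13: 6·t ≡ 8 (mod 13).
    The inverse of 6 mod 13 is 11 (since 6·11 = 66 = 5·13 + 1), so t ≡ 11·8 = 88 ≡ 10 (mod 13).
    Then x = 10 + 19·10 = 200, valid modulo lcm(19, 13) = 247: x ≡ 200 (mod 247).
  Combine with x ≡ 0 (mod 5); new modulus lcm = 1235.
    Write x = 200 + 247·t and substitute into x ≡ 0 (mod 5): 247·t ≡ 0 − 200 = -200 (mod 5).
    Reduce coefficients mod 5: 2·t ≡ 0 (mod 5).
    The inverse of 2 mod 5 is 3 (since 2·3 = 6 = 1·5 + 1), so t ≡ 3·0 = 0 ≡ 0 (mod 5).
    Then x = 200 + 247·0 = 200, valid modulo lcm(247, 5) = 1235: x ≡ 200 (mod 1235).
  Combine with x ≡ 7 (mod 9); new modulus lcm = 11115.
    Write x = 200 + 1235·t and substitute into x ≡ 7 (mod 9): 1235·t ≡ 7 − 200 = -193 (mod 9).
    Reduce coefficients mod 9: 2·t ≡ 5 (mod 9).
    The inverse of 2 mod 9 is 5 (since 2·5 = 10 = 1·9 + 1), so t ≡ 5·5 = 25 ≡ 7 (mod 9).
    Then x = 200 + 1235·7 = 8845, valid modulo lcm(1235, 9) = 11115: x ≡ 8845 (mod 11115).
Verify against each original: 8845 mod 19 = 10, 8845 mod 13 = 5, 8845 mod 5 = 0, 8845 mod 9 = 7.

x ≡ 8845 (mod 11115).


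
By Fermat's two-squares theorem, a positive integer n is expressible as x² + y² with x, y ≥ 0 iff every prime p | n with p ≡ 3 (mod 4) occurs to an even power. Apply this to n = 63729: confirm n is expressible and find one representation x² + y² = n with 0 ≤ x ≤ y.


Step 1: Factor n = 63729 = 3^2 · 73 · 97.
Step 2: Check the mod-4 condition on each prime factor: 3 ≡ 3 (mod 4), exponent 2 (must be even); 73 ≡ 1 (mod 4), exponent 1; 97 ≡ 1 (mod 4), exponent 1.
All primes ≡ 3 (mod 4) appear to even exponent (or don't appear), so by the two-squares theorem n IS expressible as a sum of two squares.
Step 3: Build a representation. Group n = k² · m with k = 3 and m = 73 · 97 = 7081 (a product of primes ≡ 1 (mod 4)); a representation of m scales to one of n via (k·x)² + (k·y)² = k²(x² + y²). Each prime p ≡ 1 (mod 4) is itself a sum of two squares; find a² by testing p − a² for a perfect square:
  73: 73 − 1² = 72, 73 − 2² = 69, 73 − 3² = 64 = 8² ⇒ 73 = 3² + 8².
  97: 97 − 1² = 96, 97 − 2² = 93, 97 − 3² = 88, 97 − 4² = 81 = 9² ⇒ 97 = 4² + 9².
  Combine using the Brahmagupta–Fibonacci identity (a² + b²)(c² + d²) = (ac − bd)² + (ad + bc)² = (ac + bd)² + (ad − bc)²:
  73 · 97 = 7081: from (3² + 8²)(4² + 9²), take (3·4 − 8·9, 3·9 + 8·4) = (12 − 72, 27 + 32) = (-60, 59); dropping signs (only squares matter) gives (60, 59); check 60² + 59² = 3600 + 3481 = 7081 ✓.
  Scale by k = 3: (3·60, 3·59) = (180, 177).
Step 4: Order so x ≤ y and verify: 177² + 180² = 31329 + 32400 = 63729 = n. ✓

n = 63729 = 177² + 180² (one valid representation with x ≤ y).


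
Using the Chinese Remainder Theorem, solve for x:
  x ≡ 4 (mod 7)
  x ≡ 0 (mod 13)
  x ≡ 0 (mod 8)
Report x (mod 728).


Moduli 7, 13, 8 are pairwise coprime; by CRT there is a unique solution modulo M = 7 · 13 · 8 = 728.
Solve pairwise, accumulating the modulus:
  Start with x ≡ 4 (mod 7).
  Combine with x ≡ 0 (mod 13): since gcd(7, 13) = 1, we get a unique residue mod 91.
    Write x = 4 + 7·t and substitute into x ≡ 0 (mod 13): 7·t ≡ 0 − 4 = -4 (mod 13).
    Reduce coefficients mod 13: 7·t ≡ 9 (mod 13).
    The inverse of 7 mod 13 is 2 (since 7·2 = 14 = 1·13 + 1), so t ≡ 2·9 = 18 ≡ 5 (mod 13).
    Then x = 4 + 7·5 = 39, valid modulo lcm(7, 13) = 91: x ≡ 39 (mod 91).
  Combine with x ≡ 0 (mod 8): since gcd(91, 8) = 1, we get a unique residue mod 728.
    Write x = 39 + 91·t and substitute into x ≡ 0 (mod 8): 91·t ≡ 0 − 39 = -39 (mod 8).
    Reduce coefficients mod 8: 3·t ≡ 1 (mod 8).
    The inverse of 3 mod 8 is 3 (since 3·3 = 9 = 1·8 + 1), so t ≡ 3·1 = 3 ≡ 3 (mod 8).
    Then x = 39 + 91·3 = 312, valid modulo lcm(91, 8) = 728: x ≡ 312 (mod 728).
Verify: 312 mod 7 = 4 ✓, 312 mod 13 = 0 ✓, 312 mod 8 = 0 ✓.

x ≡ 312 (mod 728).


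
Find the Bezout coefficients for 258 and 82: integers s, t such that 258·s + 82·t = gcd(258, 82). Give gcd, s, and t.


Euclidean algorithm on (258, 82) — divide until remainder is 0:
  258 = 3 · 82 + 12
  82 = 6 · 12 + 10
  12 = 1 · 10 + 2
  10 = 5 · 2 + 0
gcd(258, 82) = 2.
Track Bezout coefficients alongside the remainders: start with r₀ = 258 = a·1 + b·0 (s = 1, t = 0) and r₁ = 82 = a·0 + b·1 (s = 0, t = 1); each new remainder r_{k+1} = r_{k-1} − q_k·r_k inherits s_{k+1} = s_{k-1} − q_k·s_k, t_{k+1} = t_{k-1} − q_k·t_k, so r_k = a·s_k + b·t_k at every step:
  q = 3: r = 12, s = 1 − 3·0 = 1, t = 0 − 3·1 = -3  (check: 258·1 + 82·(-3) = 12)
  q = 6: r = 10, s = 0 − 6·1 = -6, t = 1 − 6·(-3) = 19  (check: 258·(-6) + 82·19 = 10)
  q = 1: r = 2, s = 1 − 1·(-6) = 7, t = -3 − 1·19 = -22  (check: 258·7 + 82·(-22) = 2)
The row with r = 2 (the gcd) gives the Bezout coefficients s = 7, t = -22.
Result: 258 · (7) + 82 · (-22) = 2.

gcd(258, 82) = 2; s = 7, t = -22 (check: 258·7 + 82·(-22) = 2).


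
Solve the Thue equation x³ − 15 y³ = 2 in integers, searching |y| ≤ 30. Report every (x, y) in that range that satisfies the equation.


The equation is x³ - 15y³ = 2. For fixed y, x³ = 15·y³ + 2, so a solution requires the RHS to be a perfect cube.
Strategy: iterate y from -30 to 30, compute RHS = 15·y³ + 2, and check whether it is a (positive or negative) perfect cube.
Check small values of y:
  y = 0: RHS = 2 is not a perfect cube.
  y = 1: RHS = 17 is not a perfect cube.
  y = -1: RHS = -13 is not a perfect cube.
  y = 2: RHS = 122 is not a perfect cube.
  y = -2: RHS = -118 is not a perfect cube.
  y = 3: RHS = 407 is not a perfect cube.
  y = -3: RHS = -403 is not a perfect cube.
Continuing the search up to |y| = 30 finds no solutions either.
No (x, y) in the scanned range satisfies the equation.

No integer solutions with |y| ≤ 30.


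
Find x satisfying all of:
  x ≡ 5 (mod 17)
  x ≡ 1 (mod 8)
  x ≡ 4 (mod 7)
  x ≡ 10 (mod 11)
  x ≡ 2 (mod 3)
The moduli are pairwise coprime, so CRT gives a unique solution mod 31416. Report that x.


Product of moduli M = 17 · 8 · 7 · 11 · 3 = 31416.
Merge one congruence at a time:
  Start: x ≡ 5 (mod 17).
  Combine with x ≡ 1 (mod 8); new modulus lcm = 136.
    Write x = 5 + 17·t and substitute into x ≡ 1 (mod 8): 17·t ≡ 1 − 5 = -4 (mod 8).
    Reduce coefficients mod 8: 1·t ≡ 4 (mod 8).
    So t ≡ 4 (mod 8).
    Then x = 5 + 17·4 = 73, valid modulo lcm(17, 8) = 136: x ≡ 73 (mod 136).
  Combine with x ≡ 4 (mod 7); new modulus lcm = 952.
    Write x = 73 + 136·t and substitute into x ≡ 4 (mod 7): 136·t ≡ 4 − 73 = -69 (mod 7).
    Reduce coefficients mod 7: 3·t ≡ 1 (mod 7).
    The inverse of 3 mod 7 is 5 (since 3·5 = 15 = 2·7 + 1), so t ≡ 5·1 = 5 ≡ 5 (mod 7).
    Then x = 73 + 136·5 = 753, valid modulo lcm(136, 7) = 952: x ≡ 753 (mod 952).
  Combine with x ≡ 10 (mod 11); new modulus lcm = 10472.
    Write x = 753 + 952·t and substitute into x ≡ 10 (mod 11): 952·t ≡ 10 − 753 = -743 (mod 11).
    Reduce coefficients mod 11: 6·t ≡ 5 (mod 11).
    The inverse of 6 mod 11 is 2 (since 6·2 = 12 = 1·11 + 1), so t ≡ 2·5 = 10 ≡ 10 (mod 11).
    Then x = 753 + 952·10 = 10273, valid modulo lcm(952, 11) = 10472: x ≡ 10273 (mod 10472).
  Combine with x ≡ 2 (mod 3); new modulus lcm = 31416.
    Write x = 10273 + 10472·t and substitute into x ≡ 2 (mod 3): 10472·t ≡ 2 − 10273 = -10271 (mod 3).
    Reduce coefficients mod 3: 2·t ≡ 1 (mod 3).
    The inverse of 2 mod 3 is 2 (since 2·2 = 4 = 1·3 + 1), so t ≡ 2·1 = 2 ≡ 2 (mod 3).
    Then x = 10273 + 10472·2 = 31217, valid modulo lcm(10472, 3) = 31416: x ≡ 31217 (mod 31416).
Verify against each original: 31217 mod 17 = 5, 31217 mod 8 = 1, 31217 mod 7 = 4, 31217 mod 11 = 10, 31217 mod 3 = 2.

x ≡ 31217 (mod 31416).


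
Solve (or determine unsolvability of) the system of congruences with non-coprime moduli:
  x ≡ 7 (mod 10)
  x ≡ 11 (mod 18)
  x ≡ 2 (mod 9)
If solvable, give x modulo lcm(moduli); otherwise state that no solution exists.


Moduli 10, 18, 9 are not pairwise coprime, so CRT works modulo lcm(m_i) when all pairwise compatibility conditions hold.
Pairwise compatibility: gcd(m_i, m_j) must divide a_i - a_j for every pair.
Merge one congruence at a time:
  Start: x ≡ 7 (mod 10).
  Combine with x ≡ 11 (mod 18): gcd(10, 18) = 2; 11 - 7 = 4, which IS divisible by 2, so compatible.
    Write x = 7 + 10·t and substitute into x ≡ 11 (mod 18): 10·t ≡ 11 − 7 = 4 (mod 18).
    Divide the congruence (and modulus) by g = 2: 5·t ≡ 2 (mod 9).
    The inverse of 5 mod 9 is 2 (since 5·2 = 10 = 1·9 + 1), so t ≡ 2·2 = 4 ≡ 4 (mod 9).
    Then x = 7 + 10·4 = 47, valid modulo lcm(10, 18) = 90: x ≡ 47 (mod 90).
  Combine with x ≡ 2 (mod 9): gcd(90, 9) = 9; 2 - 47 = -45, which IS divisible by 9, so compatible.
    Write x = 47 + 90·t and substitute into x ≡ 2 (mod 9): 90·t ≡ 2 − 47 = -45 (mod 9).
    Divide the congruence (and modulus) by g = 9: 10·t ≡ -5 (mod 1).
    Modulo 1 every t works; take t = 0.
    Then x = 47 + 90·0 = 47, valid modulo lcm(90, 9) = 90: x ≡ 47 (mod 90).
Verify: 47 mod 10 = 7, 47 mod 18 = 11, 47 mod 9 = 2.

x ≡ 47 (mod 90).


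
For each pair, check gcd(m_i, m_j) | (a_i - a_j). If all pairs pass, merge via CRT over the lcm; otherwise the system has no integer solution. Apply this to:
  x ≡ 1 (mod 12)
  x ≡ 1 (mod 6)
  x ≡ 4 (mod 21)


Moduli 12, 6, 21 are not pairwise coprime, so CRT works modulo lcm(m_i) when all pairwise compatibility conditions hold.
Pairwise compatibility: gcd(m_i, m_j) must divide a_i - a_j for every pair.
Merge one congruence at a time:
  Start: x ≡ 1 (mod 12).
  Combine with x ≡ 1 (mod 6): gcd(12, 6) = 6; 1 - 1 = 0, which IS divisible by 6, so compatible.
    Write x = 1 + 12·t and substitute into x ≡ 1 (mod 6): 12·t ≡ 1 − 1 = 0 (mod 6).
    Divide the congruence (and modulus) by g = 6: 2·t ≡ 0 (mod 1).
    Modulo 1 every t works; take t = 0.
    Then x = 1 + 12·0 = 1, valid modulo lcm(12, 6) = 12: x ≡ 1 (mod 12).
  Combine with x ≡ 4 (mod 21): gcd(12, 21) = 3; 4 - 1 = 3, which IS divisible by 3, so compatible.
    Write x = 1 + 12·t and substitute into x ≡ 4 (mod 21): 12·t ≡ 4 − 1 = 3 (mod 21).
    Divide the congruence (and modulus) by g = 3: 4·t ≡ 1 (mod 7).
    The inverse of 4 mod 7 is 2 (since 4·2 = 8 = 1·7 + 1), so t ≡ 2·1 = 2 ≡ 2 (mod 7).
    Then x = 1 + 12·2 = 25, valid modulo lcm(12, 21) = 84: x ≡ 25 (mod 84).
Verify: 25 mod 12 = 1, 25 mod 6 = 1, 25 mod 21 = 4.

x ≡ 25 (mod 84).


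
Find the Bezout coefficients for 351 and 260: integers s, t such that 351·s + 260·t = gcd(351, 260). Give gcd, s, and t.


Euclidean algorithm on (351, 260) — divide until remainder is 0:
  351 = 1 · 260 + 91
  260 = 2 · 91 + 78
  91 = 1 · 78 + 13
  78 = 6 · 13 + 0
gcd(351, 260) = 13.
Track Bezout coefficients alongside the remainders: start with r₀ = 351 = a·1 + b·0 (s = 1, t = 0) and r₁ = 260 = a·0 + b·1 (s = 0, t = 1); each new remainder r_{k+1} = r_{k-1} − q_k·r_k inherits s_{k+1} = s_{k-1} − q_k·s_k, t_{k+1} = t_{k-1} − q_k·t_k, so r_k = a·s_k + b·t_k at every step:
  q = 1: r = 91, s = 1 − 1·0 = 1, t = 0 − 1·1 = -1  (check: 351·1 + 260·(-1) = 91)
  q = 2: r = 78, s = 0 − 2·1 = -2, t = 1 − 2·(-1) = 3  (check: 351·(-2) + 260·3 = 78)
  q = 1: r = 13, s = 1 − 1·(-2) = 3, t = -1 − 1·3 = -4  (check: 351·3 + 260·(-4) = 13)
The row with r = 13 (the gcd) gives the Bezout coefficients s = 3, t = -4.
Result: 351 · (3) + 260 · (-4) = 13.

gcd(351, 260) = 13; s = 3, t = -4 (check: 351·3 + 260·(-4) = 13).


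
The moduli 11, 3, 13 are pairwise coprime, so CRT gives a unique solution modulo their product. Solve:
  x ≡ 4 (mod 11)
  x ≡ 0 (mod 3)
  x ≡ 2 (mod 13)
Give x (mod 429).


Moduli 11, 3, 13 are pairwise coprime; by CRT there is a unique solution modulo M = 11 · 3 · 13 = 429.
Solve pairwise, accumulating the modulus:
  Start with x ≡ 4 (mod 11).
  Combine with x ≡ 0 (mod 3): since gcd(11, 3) = 1, we get a unique residue mod 33.
    Write x = 4 + 11·t and substitute into x ≡ 0 (mod 3): 11·t ≡ 0 − 4 = -4 (mod 3).
    Reduce coefficients mod 3: 2·t ≡ 2 (mod 3).
    The inverse of 2 mod 3 is 2 (since 2·2 = 4 = 1·3 + 1), so t ≡ 2·2 = 4 ≡ 1 (mod 3).
    Then x = 4 + 11·1 = 15, valid modulo lcm(11, 3) = 33: x ≡ 15 (mod 33).
  Combine with x ≡ 2 (mod 13): since gcd(33, 13) = 1, we get a unique residue mod 429.
    Write x = 15 + 33·t and substitute into x ≡ 2 (mod 13): 33·t ≡ 2 − 15 = -13 (mod 13).
    Reduce coefficients mod 13: 7·t ≡ 0 (mod 13).
    The inverse of 7 mod 13 is 2 (since 7·2 = 14 = 1·13 + 1), so t ≡ 2·0 = 0 ≡ 0 (mod 13).
    Then x = 15 + 33·0 = 15, valid modulo lcm(33, 13) = 429: x ≡ 15 (mod 429).
Verify: 15 mod 11 = 4 ✓, 15 mod 3 = 0 ✓, 15 mod 13 = 2 ✓.

x ≡ 15 (mod 429).


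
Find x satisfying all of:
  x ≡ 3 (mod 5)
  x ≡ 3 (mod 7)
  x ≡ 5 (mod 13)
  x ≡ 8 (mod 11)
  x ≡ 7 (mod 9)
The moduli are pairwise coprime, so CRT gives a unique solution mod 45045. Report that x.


Product of moduli M = 5 · 7 · 13 · 11 · 9 = 45045.
Merge one congruence at a time:
  Start: x ≡ 3 (mod 5).
  Combine with x ≡ 3 (mod 7); new modulus lcm = 35.
    Write x = 3 + 5·t and substitute into x ≡ 3 (mod 7): 5·t ≡ 3 − 3 = 0 (mod 7).
    The inverse of 5 mod 7 is 3 (since 5·3 = 15 = 2·7 + 1), so t ≡ 3·0 = 0 ≡ 0 (mod 7).
    Then x = 3 + 5·0 = 3, valid modulo lcm(5, 7) = 35: x ≡ 3 (mod 35).
  Combine with x ≡ 5 (mod 13); new modulus lcm = 455.
    Write x = 3 + 35·t and substitute into x ≡ 5 (mod 13): 35·t ≡ 5 − 3 = 2 (mod 13).
    Reduce coefficients mod 13: 9·t ≡ 2 (mod 13).
    The inverse of 9 mod 13 is 3 (since 9·3 = 27 = 2·13 + 1), so t ≡ 3·2 = 6 ≡ 6 (mod 13).
    Then x = 3 + 35·6 = 213, valid modulo lcm(35, 13) = 455: x ≡ 213 (mod 455).
  Combine with x ≡ 8 (mod 11); new modulus lcm = 5005.
    Write x = 213 + 455·t and substitute into x ≡ 8 (mod 11): 455·t ≡ 8 − 213 = -205 (mod 11).
    Reduce coefficients mod 11: 4·t ≡ 4 (mod 11).
    The inverse of 4 mod 11 is 3 (since 4·3 = 12 = 1·11 + 1), so t ≡ 3·4 = 12 ≡ 1 (mod 11).
    Then x = 213 + 455·1 = 668, valid modulo lcm(455, 11) = 5005: x ≡ 668 (mod 5005).
  Combine with x ≡ 7 (mod 9); new modulus lcm = 45045.
    Write x = 668 + 5005·t and substitute into x ≡ 7 (mod 9): 5005·t ≡ 7 − 668 = -661 (mod 9).
    Reduce coefficients mod 9: 1·t ≡ 5 (mod 9).
    So t ≡ 5 (mod 9).
    Then x = 668 + 5005·5 = 25693, valid modulo lcm(5005, 9) = 45045: x ≡ 25693 (mod 45045).
Verify against each original: 25693 mod 5 = 3, 25693 mod 7 = 3, 25693 mod 13 = 5, 25693 mod 11 = 8, 25693 mod 9 = 7.

x ≡ 25693 (mod 45045).


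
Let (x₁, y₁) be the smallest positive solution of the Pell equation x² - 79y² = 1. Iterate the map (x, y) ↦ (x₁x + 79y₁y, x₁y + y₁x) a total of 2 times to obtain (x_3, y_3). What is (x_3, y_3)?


Step 1: Find the fundamental solution (x₁, y₁) of x² - 79y² = 1.
  Expand √79 as a continued fraction. a₀ = ⌊√79⌋ = 8; iterate m_{k+1} = d_k·a_k − m_k, d_{k+1} = (79 − m_{k+1}²)/d_k, a_{k+1} = ⌊(a₀ + m_{k+1})/d_{k+1}⌋ (starting m₀ = 0, d₀ = 1), with convergents p_k = a_k·p_{k-1} + p_{k-2}, q_k = a_k·q_{k-1} + q_{k-2} (p₋₁ = 1, q₋₁ = 0):
  k = 0: a₀ = 8; p₀/q₀ = 8/1; p₀² − 79·q₀² = 64 − 79 = -15.
  k = 1: m = 8, d = 15, a = ⌊(8 + 8)/15⌋ = 1; p/q = (1·8 + 1)/(1·1 + 0) = 9/1; p² − 79·q² = 81 − 79 = 2.
  k = 2: m = 7, d = 2, a = ⌊(8 + 7)/2⌋ = 7; p/q = (7·9 + 8)/(7·1 + 1) = 71/8; p² − 79·q² = 5041 − 5056 = -15.
  k = 3: m = 7, d = 15, a = ⌊(8 + 7)/15⌋ = 1; p/q = (1·71 + 9)/(1·8 + 1) = 80/9; p² − 79·q² = 6400 − 6399 = 1.
  The first convergent with p² − 79·q² = 1 gives the fundamental solution (x₁, y₁) = (80, 9).
Step 2: Apply the recurrence (x_{n+1}, y_{n+1}) = (x₁x_n + 79y₁y_n, x₁y_n + y₁x_n) repeatedly.
  From (x_1, y_1) = (80, 9): x_2 = 80·80 + 79·9·9 = 12799; y_2 = 80·9 + 9·80 = 1440.
  From (x_2, y_2) = (12799, 1440): x_3 = 80·12799 + 79·9·1440 = 2047760; y_3 = 80·1440 + 9·12799 = 230391.
Step 3: Verify x_3² - 79·y_3² = 4193321017600 - 4193321017599 = 1 (should be 1). ✓

(x_1, y_1) = (80, 9); (x_3, y_3) = (2047760, 230391).


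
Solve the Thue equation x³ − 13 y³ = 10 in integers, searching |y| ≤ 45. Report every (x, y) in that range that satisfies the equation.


The equation is x³ - 13y³ = 10. For fixed y, x³ = 13·y³ + 10, so a solution requires the RHS to be a perfect cube.
Strategy: iterate y from -45 to 45, compute RHS = 13·y³ + 10, and check whether it is a (positive or negative) perfect cube.
Check small values of y:
  y = 0: RHS = 10 is not a perfect cube.
  y = 1: RHS = 23 is not a perfect cube.
  y = -1: RHS = -3 is not a perfect cube.
  y = 2: RHS = 114 is not a perfect cube.
  y = -2: RHS = -94 is not a perfect cube.
  y = 3: RHS = 361 is not a perfect cube.
  y = -3: RHS = -341 is not a perfect cube.
Continuing the search up to |y| = 45 finds no solutions either.
No (x, y) in the scanned range satisfies the equation.

No integer solutions with |y| ≤ 45.


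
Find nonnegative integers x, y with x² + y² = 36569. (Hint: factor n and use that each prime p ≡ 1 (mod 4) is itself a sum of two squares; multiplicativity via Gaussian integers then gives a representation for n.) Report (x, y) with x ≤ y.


Step 1: Factor n = 36569 = 13 · 29 · 97.
Step 2: Check the mod-4 condition on each prime factor: 13 ≡ 1 (mod 4), exponent 1; 29 ≡ 1 (mod 4), exponent 1; 97 ≡ 1 (mod 4), exponent 1.
All primes ≡ 3 (mod 4) appear to even exponent (or don't appear), so by the two-squares theorem n IS expressible as a sum of two squares.
Step 3: Build a representation. Here n = 13 · 29 · 97 is a product of primes ≡ 1 (mod 4). Each prime p ≡ 1 (mod 4) is itself a sum of two squares; find a² by testing p − a² for a perfect square:
  13: 13 − 1² = 12, 13 − 2² = 9 = 3² ⇒ 13 = 2² + 3².
  29: 29 − 1² = 28, 29 − 2² = 25 = 5² ⇒ 29 = 2² + 5².
  97: 97 − 1² = 96, 97 − 2² = 93, 97 − 3² = 88, 97 − 4² = 81 = 9² ⇒ 97 = 4² + 9².
  Combine using the Brahmagupta–Fibonacci identity (a² + b²)(c² + d²) = (ac − bd)² + (ad + bc)² = (ac + bd)² + (ad − bc)²:
  13 · 29 = 377: from (2² + 3²)(2² + 5²), take (2·2 − 3·5, 2·5 + 3·2) = (4 − 15, 10 + 6) = (-11, 16); dropping signs (only squares matter) gives (11, 16); check 11² + 16² = 121 + 256 = 377 ✓.
  377 · 97 = 36569: from (11² + 16²)(4² + 9²), take (11·4 − 16·9, 11·9 + 16·4) = (44 − 144, 99 + 64) = (-100, 163); dropping signs (only squares matter) gives (100, 163); check 100² + 163² = 10000 + 26569 = 36569 ✓.
Step 4: Order so x ≤ y and verify: 100² + 163² = 10000 + 26569 = 36569 = n. ✓

n = 36569 = 100² + 163² (one valid representation with x ≤ y).


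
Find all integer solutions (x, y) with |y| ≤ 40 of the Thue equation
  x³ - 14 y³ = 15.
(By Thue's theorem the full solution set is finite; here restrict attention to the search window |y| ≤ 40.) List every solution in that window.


The equation is x³ - 14y³ = 15. For fixed y, x³ = 14·y³ + 15, so a solution requires the RHS to be a perfect cube.
Strategy: iterate y from -40 to 40, compute RHS = 14·y³ + 15, and check whether it is a (positive or negative) perfect cube.
Check small values of y:
  y = 0: RHS = 15 is not a perfect cube.
  y = 1: RHS = 29 is not a perfect cube.
  y = -1: RHS = 1 = (1)³ ⇒ x = 1 works.
  y = 2: RHS = 127 is not a perfect cube.
  y = -2: RHS = -97 is not a perfect cube.
  y = 3: RHS = 393 is not a perfect cube.
  y = -3: RHS = -363 is not a perfect cube.
Continuing the search up to |y| = 40 finds no further solutions beyond those listed.
Collected solutions: (1, -1).

Solutions (with |y| ≤ 40): (1, -1).


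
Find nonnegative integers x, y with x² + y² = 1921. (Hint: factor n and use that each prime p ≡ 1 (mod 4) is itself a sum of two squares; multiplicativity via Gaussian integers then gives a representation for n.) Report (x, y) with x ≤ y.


Step 1: Factor n = 1921 = 17 · 113.
Step 2: Check the mod-4 condition on each prime factor: 17 ≡ 1 (mod 4), exponent 1; 113 ≡ 1 (mod 4), exponent 1.
All primes ≡ 3 (mod 4) appear to even exponent (or don't appear), so by the two-squares theorem n IS expressible as a sum of two squares.
Step 3: Build a representation. Here n = 17 · 113 is a product of primes ≡ 1 (mod 4). Each prime p ≡ 1 (mod 4) is itself a sum of two squares; find a² by testing p − a² for a perfect square:
  17: 17 − 1² = 16 = 4² ⇒ 17 = 1² + 4².
  113: 113 − 1² = 112, 113 − 2² = 109, 113 − 3² = 104, 113 − 4² = 97, 113 − 5² = 88, 113 − 6² = 77, 113 − 7² = 64 = 8² ⇒ 113 = 7² + 8².
  Combine using the Brahmagupta–Fibonacci identity (a² + b²)(c² + d²) = (ac − bd)² + (ad + bc)² = (ac + bd)² + (ad − bc)²:
  17 · 113 = 1921: from (1² + 4²)(7² + 8²), take (1·7 − 4·8, 1·8 + 4·7) = (7 − 32, 8 + 28) = (-25, 36); dropping signs (only squares matter) gives (25, 36); check 25² + 36² = 625 + 1296 = 1921 ✓.
Step 4: Order so x ≤ y and verify: 25² + 36² = 625 + 1296 = 1921 = n. ✓

n = 1921 = 25² + 36² (one valid representation with x ≤ y).


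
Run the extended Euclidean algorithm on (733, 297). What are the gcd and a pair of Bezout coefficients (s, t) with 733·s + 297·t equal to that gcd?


Euclidean algorithm on (733, 297) — divide until remainder is 0:
  733 = 2 · 297 + 139
  297 = 2 · 139 + 19
  139 = 7 · 19 + 6
  19 = 3 · 6 + 1
  6 = 6 · 1 + 0
gcd(733, 297) = 1.
Track Bezout coefficients alongside the remainders: start with r₀ = 733 = a·1 + b·0 (s = 1, t = 0) and r₁ = 297 = a·0 + b·1 (s = 0, t = 1); each new remainder r_{k+1} = r_{k-1} − q_k·r_k inherits s_{k+1} = s_{k-1} − q_k·s_k, t_{k+1} = t_{k-1} − q_k·t_k, so r_k = a·s_k + b·t_k at every step:
  q = 2: r = 139, s = 1 − 2·0 = 1, t = 0 − 2·1 = -2  (check: 733·1 + 297·(-2) = 139)
  q = 2: r = 19, s = 0 − 2·1 = -2, t = 1 − 2·(-2) = 5  (check: 733·(-2) + 297·5 = 19)
  q = 7: r = 6, s = 1 − 7·(-2) = 15, t = -2 − 7·5 = -37  (check: 733·15 + 297·(-37) = 6)
  q = 3: r = 1, s = -2 − 3·15 = -47, t = 5 − 3·(-37) = 116  (check: 733·(-47) + 297·116 = 1)
The row with r = 1 (the gcd) gives the Bezout coefficients s = -47, t = 116.
Result: 733 · (-47) + 297 · (116) = 1.

gcd(733, 297) = 1; s = -47, t = 116 (check: 733·(-47) + 297·116 = 1).


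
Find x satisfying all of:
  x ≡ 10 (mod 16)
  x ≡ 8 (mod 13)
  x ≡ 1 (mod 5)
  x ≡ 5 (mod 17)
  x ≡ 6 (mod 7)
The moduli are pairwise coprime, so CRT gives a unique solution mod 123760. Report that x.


Product of moduli M = 16 · 13 · 5 · 17 · 7 = 123760.
Merge one congruence at a time:
  Start: x ≡ 10 (mod 16).
  Combine with x ≡ 8 (mod 13); new modulus lcm = 208.
    Write x = 10 + 16·t and substitute into x ≡ 8 (mod 13): 16·t ≡ 8 − 10 = -2 (mod 13).
    Reduce coefficients mod 13: 3·t ≡ 11 (mod 13).
    The inverse of 3 mod 13 is 9 (since 3·9 = 27 = 2·13 + 1), so t ≡ 9·11 = 99 ≡ 8 (mod 13).
    Then x = 10 + 16·8 = 138, valid modulo lcm(16, 13) = 208: x ≡ 138 (mod 208).
  Combine with x ≡ 1 (mod 5); new modulus lcm = 1040.
    Write x = 138 + 208·t and substitute into x ≡ 1 (mod 5): 208·t ≡ 1 − 138 = -137 (mod 5).
    Reduce coefficients mod 5: 3·t ≡ 3 (mod 5).
    The inverse of 3 mod 5 is 2 (since 3·2 = 6 = 1·5 + 1), so t ≡ 2·3 = 6 ≡ 1 (mod 5).
    Then x = 138 + 208·1 = 346, valid modulo lcm(208, 5) = 1040: x ≡ 346 (mod 1040).
  Combine with x ≡ 5 (mod 17); new modulus lcm = 17680.
    Write x = 346 + 1040·t and substitute into x ≡ 5 (mod 17): 1040·t ≡ 5 − 346 = -341 (mod 17).
    Reduce coefficients mod 17: 3·t ≡ 16 (mod 17).
    The inverse of 3 mod 17 is 6 (since 3·6 = 18 = 1·17 + 1), so t ≡ 6·16 = 96 ≡ 11 (mod 17).
    Then x = 346 + 1040·11 = 11786, valid modulo lcm(1040, 17) = 17680: x ≡ 11786 (mod 17680).
  Combine with x ≡ 6 (mod 7); new modulus lcm = 123760.
    Write x = 11786 + 17680·t and substitute into x ≡ 6 (mod 7): 17680·t ≡ 6 − 11786 = -11780 (mod 7).
    Reduce coefficients mod 7: 5·t ≡ 1 (mod 7).
    The inverse of 5 mod 7 is 3 (since 5·3 = 15 = 2·7 + 1), so t ≡ 3·1 = 3 ≡ 3 (mod 7).
    Then x = 11786 + 17680·3 = 64826, valid modulo lcm(17680, 7) = 123760: x ≡ 64826 (mod 123760).
Verify against each original: 64826 mod 16 = 10, 64826 mod 13 = 8, 64826 mod 5 = 1, 64826 mod 17 = 5, 64826 mod 7 = 6.

x ≡ 64826 (mod 123760).


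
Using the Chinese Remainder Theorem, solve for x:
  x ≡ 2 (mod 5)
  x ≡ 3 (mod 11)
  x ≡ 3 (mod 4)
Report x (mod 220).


Moduli 5, 11, 4 are pairwise coprime; by CRT there is a unique solution modulo M = 5 · 11 · 4 = 220.
Solve pairwise, accumulating the modulus:
  Start with x ≡ 2 (mod 5).
  Combine with x ≡ 3 (mod 11): since gcd(5, 11) = 1, we get a unique residue mod 55.
    Write x = 2 + 5·t and substitute into x ≡ 3 (mod 11): 5·t ≡ 3 − 2 = 1 (mod 11).
    The inverse of 5 mod 11 is 9 (since 5·9 = 45 = 4·11 + 1), so t ≡ 9·1 = 9 ≡ 9 (mod 11).
    Then x = 2 + 5·9 = 47, valid modulo lcm(5, 11) = 55: x ≡ 47 (mod 55).
  Combine with x ≡ 3 (mod 4): since gcd(55, 4) = 1, we get a unique residue mod 220.
    Write x = 47 + 55·t and substitute into x ≡ 3 (mod 4): 55·t ≡ 3 − 47 = -44 (mod 4).
    Reduce coefficients mod 4: 3·t ≡ 0 (mod 4).
    The inverse of 3 mod 4 is 3 (since 3·3 = 9 = 2·4 + 1), so t ≡ 3·0 = 0 ≡ 0 (mod 4).
    Then x = 47 + 55·0 = 47, valid modulo lcm(55, 4) = 220: x ≡ 47 (mod 220).
Verify: 47 mod 5 = 2 ✓, 47 mod 11 = 3 ✓, 47 mod 4 = 3 ✓.

x ≡ 47 (mod 220).


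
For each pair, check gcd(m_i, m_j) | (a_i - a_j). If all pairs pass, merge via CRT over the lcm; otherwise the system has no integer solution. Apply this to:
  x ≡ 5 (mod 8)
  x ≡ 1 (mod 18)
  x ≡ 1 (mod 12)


Moduli 8, 18, 12 are not pairwise coprime, so CRT works modulo lcm(m_i) when all pairwise compatibility conditions hold.
Pairwise compatibility: gcd(m_i, m_j) must divide a_i - a_j for every pair.
Merge one congruence at a time:
  Start: x ≡ 5 (mod 8).
  Combine with x ≡ 1 (mod 18): gcd(8, 18) = 2; 1 - 5 = -4, which IS divisible by 2, so compatible.
    Write x = 5 + 8·t and substitute into x ≡ 1 (mod 18): 8·t ≡ 1 − 5 = -4 (mod 18).
    Divide the congruence (and modulus) by g = 2: 4·t ≡ -2 (mod 9).
    Reduce coefficients mod 9: 4·t ≡ 7 (mod 9).
    The inverse of 4 mod 9 is 7 (since 4·7 = 28 = 3·9 + 1), so t ≡ 7·7 = 49 ≡ 4 (mod 9).
    Then x = 5 + 8·4 = 37, valid modulo lcm(8, 18) = 72: x ≡ 37 (mod 72).
  Combine with x ≡ 1 (mod 12): gcd(72, 12) = 12; 1 - 37 = -36, which IS divisible by 12, so compatible.
    Write x = 37 + 72·t and substitute into x ≡ 1 (mod 12): 72·t ≡ 1 − 37 = -36 (mod 12).
    Divide the congruence (and modulus) by g = 12: 6·t ≡ -3 (mod 1).
    Modulo 1 every t works; take t = 0.
    Then x = 37 + 72·0 = 37, valid modulo lcm(72, 12) = 72: x ≡ 37 (mod 72).
Verify: 37 mod 8 = 5, 37 mod 18 = 1, 37 mod 12 = 1.

x ≡ 37 (mod 72).
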